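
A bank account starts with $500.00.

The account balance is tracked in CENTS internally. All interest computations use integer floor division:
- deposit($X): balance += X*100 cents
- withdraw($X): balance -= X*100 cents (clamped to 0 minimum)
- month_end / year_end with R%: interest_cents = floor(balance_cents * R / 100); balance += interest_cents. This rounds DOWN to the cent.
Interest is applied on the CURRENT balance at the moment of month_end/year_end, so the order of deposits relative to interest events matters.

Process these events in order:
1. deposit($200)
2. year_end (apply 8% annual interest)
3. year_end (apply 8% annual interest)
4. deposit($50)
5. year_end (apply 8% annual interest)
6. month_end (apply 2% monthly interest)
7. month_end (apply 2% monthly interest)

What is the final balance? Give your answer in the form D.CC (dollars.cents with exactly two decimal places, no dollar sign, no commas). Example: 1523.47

Answer: 973.59

Derivation:
After 1 (deposit($200)): balance=$700.00 total_interest=$0.00
After 2 (year_end (apply 8% annual interest)): balance=$756.00 total_interest=$56.00
After 3 (year_end (apply 8% annual interest)): balance=$816.48 total_interest=$116.48
After 4 (deposit($50)): balance=$866.48 total_interest=$116.48
After 5 (year_end (apply 8% annual interest)): balance=$935.79 total_interest=$185.79
After 6 (month_end (apply 2% monthly interest)): balance=$954.50 total_interest=$204.50
After 7 (month_end (apply 2% monthly interest)): balance=$973.59 total_interest=$223.59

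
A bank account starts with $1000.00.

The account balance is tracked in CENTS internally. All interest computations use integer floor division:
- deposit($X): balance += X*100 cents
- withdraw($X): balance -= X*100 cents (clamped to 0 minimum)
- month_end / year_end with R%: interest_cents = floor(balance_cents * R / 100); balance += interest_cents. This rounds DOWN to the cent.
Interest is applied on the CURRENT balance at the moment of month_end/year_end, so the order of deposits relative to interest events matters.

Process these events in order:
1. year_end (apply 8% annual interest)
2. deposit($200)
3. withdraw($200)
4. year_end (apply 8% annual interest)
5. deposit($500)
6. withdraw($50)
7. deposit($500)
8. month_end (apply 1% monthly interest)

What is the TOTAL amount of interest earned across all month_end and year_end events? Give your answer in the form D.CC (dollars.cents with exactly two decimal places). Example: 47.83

Answer: 187.56

Derivation:
After 1 (year_end (apply 8% annual interest)): balance=$1080.00 total_interest=$80.00
After 2 (deposit($200)): balance=$1280.00 total_interest=$80.00
After 3 (withdraw($200)): balance=$1080.00 total_interest=$80.00
After 4 (year_end (apply 8% annual interest)): balance=$1166.40 total_interest=$166.40
After 5 (deposit($500)): balance=$1666.40 total_interest=$166.40
After 6 (withdraw($50)): balance=$1616.40 total_interest=$166.40
After 7 (deposit($500)): balance=$2116.40 total_interest=$166.40
After 8 (month_end (apply 1% monthly interest)): balance=$2137.56 total_interest=$187.56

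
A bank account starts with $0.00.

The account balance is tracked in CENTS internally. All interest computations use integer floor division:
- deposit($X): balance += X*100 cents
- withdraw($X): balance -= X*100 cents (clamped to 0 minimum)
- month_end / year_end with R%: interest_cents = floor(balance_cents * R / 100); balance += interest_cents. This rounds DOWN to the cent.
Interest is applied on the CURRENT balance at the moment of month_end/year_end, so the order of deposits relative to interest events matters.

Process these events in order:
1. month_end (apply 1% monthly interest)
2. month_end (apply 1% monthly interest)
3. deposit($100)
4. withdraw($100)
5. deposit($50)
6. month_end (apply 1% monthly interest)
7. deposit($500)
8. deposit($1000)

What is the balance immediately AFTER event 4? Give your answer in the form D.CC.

Answer: 0.00

Derivation:
After 1 (month_end (apply 1% monthly interest)): balance=$0.00 total_interest=$0.00
After 2 (month_end (apply 1% monthly interest)): balance=$0.00 total_interest=$0.00
After 3 (deposit($100)): balance=$100.00 total_interest=$0.00
After 4 (withdraw($100)): balance=$0.00 total_interest=$0.00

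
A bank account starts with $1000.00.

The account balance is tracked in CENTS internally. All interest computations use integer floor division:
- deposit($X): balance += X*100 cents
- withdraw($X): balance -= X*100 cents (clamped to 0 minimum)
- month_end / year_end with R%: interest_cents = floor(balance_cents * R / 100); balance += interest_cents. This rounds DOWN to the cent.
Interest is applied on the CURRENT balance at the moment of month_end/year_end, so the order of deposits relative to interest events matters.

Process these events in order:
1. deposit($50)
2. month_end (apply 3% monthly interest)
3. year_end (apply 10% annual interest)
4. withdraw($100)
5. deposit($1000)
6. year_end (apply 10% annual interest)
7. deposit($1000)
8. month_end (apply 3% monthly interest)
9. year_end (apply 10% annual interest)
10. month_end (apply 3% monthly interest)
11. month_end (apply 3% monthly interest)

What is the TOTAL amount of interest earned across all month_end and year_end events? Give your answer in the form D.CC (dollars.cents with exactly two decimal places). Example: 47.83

Answer: 1014.90

Derivation:
After 1 (deposit($50)): balance=$1050.00 total_interest=$0.00
After 2 (month_end (apply 3% monthly interest)): balance=$1081.50 total_interest=$31.50
After 3 (year_end (apply 10% annual interest)): balance=$1189.65 total_interest=$139.65
After 4 (withdraw($100)): balance=$1089.65 total_interest=$139.65
After 5 (deposit($1000)): balance=$2089.65 total_interest=$139.65
After 6 (year_end (apply 10% annual interest)): balance=$2298.61 total_interest=$348.61
After 7 (deposit($1000)): balance=$3298.61 total_interest=$348.61
After 8 (month_end (apply 3% monthly interest)): balance=$3397.56 total_interest=$447.56
After 9 (year_end (apply 10% annual interest)): balance=$3737.31 total_interest=$787.31
After 10 (month_end (apply 3% monthly interest)): balance=$3849.42 total_interest=$899.42
After 11 (month_end (apply 3% monthly interest)): balance=$3964.90 total_interest=$1014.90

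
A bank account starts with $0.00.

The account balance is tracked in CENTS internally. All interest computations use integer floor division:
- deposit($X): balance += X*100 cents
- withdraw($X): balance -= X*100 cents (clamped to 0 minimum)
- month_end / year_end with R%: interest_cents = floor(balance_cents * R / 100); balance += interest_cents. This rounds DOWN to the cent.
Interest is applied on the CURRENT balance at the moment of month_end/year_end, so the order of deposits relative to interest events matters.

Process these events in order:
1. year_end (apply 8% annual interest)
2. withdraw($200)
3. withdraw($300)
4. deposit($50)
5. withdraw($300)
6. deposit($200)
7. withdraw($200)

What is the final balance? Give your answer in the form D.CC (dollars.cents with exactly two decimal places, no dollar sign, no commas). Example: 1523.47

Answer: 0.00

Derivation:
After 1 (year_end (apply 8% annual interest)): balance=$0.00 total_interest=$0.00
After 2 (withdraw($200)): balance=$0.00 total_interest=$0.00
After 3 (withdraw($300)): balance=$0.00 total_interest=$0.00
After 4 (deposit($50)): balance=$50.00 total_interest=$0.00
After 5 (withdraw($300)): balance=$0.00 total_interest=$0.00
After 6 (deposit($200)): balance=$200.00 total_interest=$0.00
After 7 (withdraw($200)): balance=$0.00 total_interest=$0.00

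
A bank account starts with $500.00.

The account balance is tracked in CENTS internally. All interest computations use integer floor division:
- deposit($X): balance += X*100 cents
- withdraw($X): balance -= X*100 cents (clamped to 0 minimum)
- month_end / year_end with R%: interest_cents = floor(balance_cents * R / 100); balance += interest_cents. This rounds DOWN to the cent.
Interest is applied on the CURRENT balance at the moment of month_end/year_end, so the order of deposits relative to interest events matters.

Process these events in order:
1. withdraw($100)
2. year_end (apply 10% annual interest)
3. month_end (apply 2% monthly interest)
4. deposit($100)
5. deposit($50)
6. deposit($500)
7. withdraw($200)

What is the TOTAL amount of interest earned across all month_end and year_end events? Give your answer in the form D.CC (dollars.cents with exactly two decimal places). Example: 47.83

After 1 (withdraw($100)): balance=$400.00 total_interest=$0.00
After 2 (year_end (apply 10% annual interest)): balance=$440.00 total_interest=$40.00
After 3 (month_end (apply 2% monthly interest)): balance=$448.80 total_interest=$48.80
After 4 (deposit($100)): balance=$548.80 total_interest=$48.80
After 5 (deposit($50)): balance=$598.80 total_interest=$48.80
After 6 (deposit($500)): balance=$1098.80 total_interest=$48.80
After 7 (withdraw($200)): balance=$898.80 total_interest=$48.80

Answer: 48.80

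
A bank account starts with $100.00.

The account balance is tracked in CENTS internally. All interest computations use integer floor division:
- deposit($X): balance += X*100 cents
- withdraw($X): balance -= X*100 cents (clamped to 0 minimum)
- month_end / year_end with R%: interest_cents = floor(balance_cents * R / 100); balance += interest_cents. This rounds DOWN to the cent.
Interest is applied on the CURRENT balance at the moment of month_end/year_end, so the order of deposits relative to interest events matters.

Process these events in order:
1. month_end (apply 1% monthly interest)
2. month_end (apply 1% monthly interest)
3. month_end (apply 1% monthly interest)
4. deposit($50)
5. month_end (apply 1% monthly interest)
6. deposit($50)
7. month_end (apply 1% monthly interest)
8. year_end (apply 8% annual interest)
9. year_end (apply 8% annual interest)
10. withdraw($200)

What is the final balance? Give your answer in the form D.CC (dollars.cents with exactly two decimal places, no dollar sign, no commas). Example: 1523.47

After 1 (month_end (apply 1% monthly interest)): balance=$101.00 total_interest=$1.00
After 2 (month_end (apply 1% monthly interest)): balance=$102.01 total_interest=$2.01
After 3 (month_end (apply 1% monthly interest)): balance=$103.03 total_interest=$3.03
After 4 (deposit($50)): balance=$153.03 total_interest=$3.03
After 5 (month_end (apply 1% monthly interest)): balance=$154.56 total_interest=$4.56
After 6 (deposit($50)): balance=$204.56 total_interest=$4.56
After 7 (month_end (apply 1% monthly interest)): balance=$206.60 total_interest=$6.60
After 8 (year_end (apply 8% annual interest)): balance=$223.12 total_interest=$23.12
After 9 (year_end (apply 8% annual interest)): balance=$240.96 total_interest=$40.96
After 10 (withdraw($200)): balance=$40.96 total_interest=$40.96

Answer: 40.96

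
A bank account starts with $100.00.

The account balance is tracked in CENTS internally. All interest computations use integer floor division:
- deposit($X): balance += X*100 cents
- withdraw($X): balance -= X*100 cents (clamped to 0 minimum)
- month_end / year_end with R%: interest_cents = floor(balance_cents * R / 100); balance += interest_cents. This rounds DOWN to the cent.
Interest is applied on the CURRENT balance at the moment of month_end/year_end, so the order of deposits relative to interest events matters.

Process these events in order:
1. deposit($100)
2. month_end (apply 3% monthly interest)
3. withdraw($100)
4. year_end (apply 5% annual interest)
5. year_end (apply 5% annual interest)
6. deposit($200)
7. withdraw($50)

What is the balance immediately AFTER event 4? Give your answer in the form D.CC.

Answer: 111.30

Derivation:
After 1 (deposit($100)): balance=$200.00 total_interest=$0.00
After 2 (month_end (apply 3% monthly interest)): balance=$206.00 total_interest=$6.00
After 3 (withdraw($100)): balance=$106.00 total_interest=$6.00
After 4 (year_end (apply 5% annual interest)): balance=$111.30 total_interest=$11.30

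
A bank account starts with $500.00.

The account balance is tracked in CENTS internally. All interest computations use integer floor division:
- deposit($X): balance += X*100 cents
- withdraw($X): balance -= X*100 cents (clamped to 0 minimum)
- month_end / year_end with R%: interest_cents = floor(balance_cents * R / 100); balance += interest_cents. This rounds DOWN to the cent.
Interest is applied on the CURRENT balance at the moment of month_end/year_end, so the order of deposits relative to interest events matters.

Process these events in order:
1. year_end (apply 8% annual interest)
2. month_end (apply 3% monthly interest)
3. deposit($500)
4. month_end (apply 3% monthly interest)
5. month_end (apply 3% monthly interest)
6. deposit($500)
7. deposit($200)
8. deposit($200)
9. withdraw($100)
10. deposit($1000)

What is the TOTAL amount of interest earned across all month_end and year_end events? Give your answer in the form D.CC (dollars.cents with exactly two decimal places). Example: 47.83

After 1 (year_end (apply 8% annual interest)): balance=$540.00 total_interest=$40.00
After 2 (month_end (apply 3% monthly interest)): balance=$556.20 total_interest=$56.20
After 3 (deposit($500)): balance=$1056.20 total_interest=$56.20
After 4 (month_end (apply 3% monthly interest)): balance=$1087.88 total_interest=$87.88
After 5 (month_end (apply 3% monthly interest)): balance=$1120.51 total_interest=$120.51
After 6 (deposit($500)): balance=$1620.51 total_interest=$120.51
After 7 (deposit($200)): balance=$1820.51 total_interest=$120.51
After 8 (deposit($200)): balance=$2020.51 total_interest=$120.51
After 9 (withdraw($100)): balance=$1920.51 total_interest=$120.51
After 10 (deposit($1000)): balance=$2920.51 total_interest=$120.51

Answer: 120.51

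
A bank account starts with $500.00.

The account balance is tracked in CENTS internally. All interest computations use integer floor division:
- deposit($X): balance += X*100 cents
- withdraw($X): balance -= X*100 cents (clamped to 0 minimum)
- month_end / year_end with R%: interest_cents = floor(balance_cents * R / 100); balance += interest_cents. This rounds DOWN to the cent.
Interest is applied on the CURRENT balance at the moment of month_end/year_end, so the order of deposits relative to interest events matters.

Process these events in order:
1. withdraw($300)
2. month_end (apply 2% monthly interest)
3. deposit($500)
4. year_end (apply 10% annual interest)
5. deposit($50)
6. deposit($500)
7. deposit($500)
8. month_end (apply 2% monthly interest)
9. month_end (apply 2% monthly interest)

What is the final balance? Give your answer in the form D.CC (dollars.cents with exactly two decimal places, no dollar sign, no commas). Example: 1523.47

Answer: 1898.09

Derivation:
After 1 (withdraw($300)): balance=$200.00 total_interest=$0.00
After 2 (month_end (apply 2% monthly interest)): balance=$204.00 total_interest=$4.00
After 3 (deposit($500)): balance=$704.00 total_interest=$4.00
After 4 (year_end (apply 10% annual interest)): balance=$774.40 total_interest=$74.40
After 5 (deposit($50)): balance=$824.40 total_interest=$74.40
After 6 (deposit($500)): balance=$1324.40 total_interest=$74.40
After 7 (deposit($500)): balance=$1824.40 total_interest=$74.40
After 8 (month_end (apply 2% monthly interest)): balance=$1860.88 total_interest=$110.88
After 9 (month_end (apply 2% monthly interest)): balance=$1898.09 total_interest=$148.09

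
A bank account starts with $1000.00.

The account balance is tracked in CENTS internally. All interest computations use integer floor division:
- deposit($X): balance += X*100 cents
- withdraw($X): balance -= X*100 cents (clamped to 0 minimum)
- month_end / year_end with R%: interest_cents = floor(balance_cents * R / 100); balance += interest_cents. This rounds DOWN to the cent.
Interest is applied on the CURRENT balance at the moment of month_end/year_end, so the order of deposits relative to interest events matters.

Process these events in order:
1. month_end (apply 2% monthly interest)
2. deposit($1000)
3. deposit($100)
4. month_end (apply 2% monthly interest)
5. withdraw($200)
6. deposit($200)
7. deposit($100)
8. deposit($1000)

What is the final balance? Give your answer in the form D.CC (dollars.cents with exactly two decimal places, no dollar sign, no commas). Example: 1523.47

After 1 (month_end (apply 2% monthly interest)): balance=$1020.00 total_interest=$20.00
After 2 (deposit($1000)): balance=$2020.00 total_interest=$20.00
After 3 (deposit($100)): balance=$2120.00 total_interest=$20.00
After 4 (month_end (apply 2% monthly interest)): balance=$2162.40 total_interest=$62.40
After 5 (withdraw($200)): balance=$1962.40 total_interest=$62.40
After 6 (deposit($200)): balance=$2162.40 total_interest=$62.40
After 7 (deposit($100)): balance=$2262.40 total_interest=$62.40
After 8 (deposit($1000)): balance=$3262.40 total_interest=$62.40

Answer: 3262.40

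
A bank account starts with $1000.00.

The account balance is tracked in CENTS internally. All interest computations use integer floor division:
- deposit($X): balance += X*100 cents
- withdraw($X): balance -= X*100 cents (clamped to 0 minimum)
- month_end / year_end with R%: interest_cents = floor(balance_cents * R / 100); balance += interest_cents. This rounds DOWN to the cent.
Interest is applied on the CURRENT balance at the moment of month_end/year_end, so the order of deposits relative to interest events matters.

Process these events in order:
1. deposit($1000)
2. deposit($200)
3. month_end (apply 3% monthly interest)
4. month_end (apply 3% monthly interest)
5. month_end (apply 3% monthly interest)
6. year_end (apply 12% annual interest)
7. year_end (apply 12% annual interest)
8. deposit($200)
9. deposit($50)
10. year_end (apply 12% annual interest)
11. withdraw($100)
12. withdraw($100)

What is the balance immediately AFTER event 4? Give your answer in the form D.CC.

After 1 (deposit($1000)): balance=$2000.00 total_interest=$0.00
After 2 (deposit($200)): balance=$2200.00 total_interest=$0.00
After 3 (month_end (apply 3% monthly interest)): balance=$2266.00 total_interest=$66.00
After 4 (month_end (apply 3% monthly interest)): balance=$2333.98 total_interest=$133.98

Answer: 2333.98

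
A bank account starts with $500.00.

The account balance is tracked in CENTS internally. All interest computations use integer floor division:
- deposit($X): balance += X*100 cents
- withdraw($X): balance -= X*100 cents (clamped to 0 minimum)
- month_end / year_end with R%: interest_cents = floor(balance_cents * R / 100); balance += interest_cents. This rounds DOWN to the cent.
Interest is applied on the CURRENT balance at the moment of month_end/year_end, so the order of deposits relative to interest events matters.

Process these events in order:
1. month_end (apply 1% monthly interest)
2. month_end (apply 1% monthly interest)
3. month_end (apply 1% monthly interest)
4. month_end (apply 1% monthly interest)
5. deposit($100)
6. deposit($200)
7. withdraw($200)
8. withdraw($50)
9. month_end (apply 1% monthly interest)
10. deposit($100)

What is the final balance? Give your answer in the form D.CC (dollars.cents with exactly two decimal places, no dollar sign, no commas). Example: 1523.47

After 1 (month_end (apply 1% monthly interest)): balance=$505.00 total_interest=$5.00
After 2 (month_end (apply 1% monthly interest)): balance=$510.05 total_interest=$10.05
After 3 (month_end (apply 1% monthly interest)): balance=$515.15 total_interest=$15.15
After 4 (month_end (apply 1% monthly interest)): balance=$520.30 total_interest=$20.30
After 5 (deposit($100)): balance=$620.30 total_interest=$20.30
After 6 (deposit($200)): balance=$820.30 total_interest=$20.30
After 7 (withdraw($200)): balance=$620.30 total_interest=$20.30
After 8 (withdraw($50)): balance=$570.30 total_interest=$20.30
After 9 (month_end (apply 1% monthly interest)): balance=$576.00 total_interest=$26.00
After 10 (deposit($100)): balance=$676.00 total_interest=$26.00

Answer: 676.00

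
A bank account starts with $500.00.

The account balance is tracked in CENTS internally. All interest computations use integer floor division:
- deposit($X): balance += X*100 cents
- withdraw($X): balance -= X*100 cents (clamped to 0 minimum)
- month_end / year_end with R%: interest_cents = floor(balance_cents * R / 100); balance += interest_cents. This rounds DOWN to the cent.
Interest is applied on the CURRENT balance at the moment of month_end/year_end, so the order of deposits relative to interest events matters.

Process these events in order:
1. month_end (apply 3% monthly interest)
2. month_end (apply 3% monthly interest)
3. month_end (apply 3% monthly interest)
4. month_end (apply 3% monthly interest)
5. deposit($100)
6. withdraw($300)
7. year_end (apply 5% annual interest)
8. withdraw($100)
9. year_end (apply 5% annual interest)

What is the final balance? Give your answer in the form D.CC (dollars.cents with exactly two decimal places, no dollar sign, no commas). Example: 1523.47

After 1 (month_end (apply 3% monthly interest)): balance=$515.00 total_interest=$15.00
After 2 (month_end (apply 3% monthly interest)): balance=$530.45 total_interest=$30.45
After 3 (month_end (apply 3% monthly interest)): balance=$546.36 total_interest=$46.36
After 4 (month_end (apply 3% monthly interest)): balance=$562.75 total_interest=$62.75
After 5 (deposit($100)): balance=$662.75 total_interest=$62.75
After 6 (withdraw($300)): balance=$362.75 total_interest=$62.75
After 7 (year_end (apply 5% annual interest)): balance=$380.88 total_interest=$80.88
After 8 (withdraw($100)): balance=$280.88 total_interest=$80.88
After 9 (year_end (apply 5% annual interest)): balance=$294.92 total_interest=$94.92

Answer: 294.92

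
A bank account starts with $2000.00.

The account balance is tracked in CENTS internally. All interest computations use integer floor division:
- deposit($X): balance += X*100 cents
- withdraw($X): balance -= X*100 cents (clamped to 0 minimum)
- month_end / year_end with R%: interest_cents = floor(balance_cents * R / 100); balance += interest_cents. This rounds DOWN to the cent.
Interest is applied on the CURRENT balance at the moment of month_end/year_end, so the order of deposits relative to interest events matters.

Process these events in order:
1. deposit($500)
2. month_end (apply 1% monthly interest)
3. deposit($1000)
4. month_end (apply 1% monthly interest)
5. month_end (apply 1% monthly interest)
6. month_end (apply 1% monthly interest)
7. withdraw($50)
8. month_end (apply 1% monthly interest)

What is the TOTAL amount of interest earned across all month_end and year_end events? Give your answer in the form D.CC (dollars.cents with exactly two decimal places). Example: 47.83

After 1 (deposit($500)): balance=$2500.00 total_interest=$0.00
After 2 (month_end (apply 1% monthly interest)): balance=$2525.00 total_interest=$25.00
After 3 (deposit($1000)): balance=$3525.00 total_interest=$25.00
After 4 (month_end (apply 1% monthly interest)): balance=$3560.25 total_interest=$60.25
After 5 (month_end (apply 1% monthly interest)): balance=$3595.85 total_interest=$95.85
After 6 (month_end (apply 1% monthly interest)): balance=$3631.80 total_interest=$131.80
After 7 (withdraw($50)): balance=$3581.80 total_interest=$131.80
After 8 (month_end (apply 1% monthly interest)): balance=$3617.61 total_interest=$167.61

Answer: 167.61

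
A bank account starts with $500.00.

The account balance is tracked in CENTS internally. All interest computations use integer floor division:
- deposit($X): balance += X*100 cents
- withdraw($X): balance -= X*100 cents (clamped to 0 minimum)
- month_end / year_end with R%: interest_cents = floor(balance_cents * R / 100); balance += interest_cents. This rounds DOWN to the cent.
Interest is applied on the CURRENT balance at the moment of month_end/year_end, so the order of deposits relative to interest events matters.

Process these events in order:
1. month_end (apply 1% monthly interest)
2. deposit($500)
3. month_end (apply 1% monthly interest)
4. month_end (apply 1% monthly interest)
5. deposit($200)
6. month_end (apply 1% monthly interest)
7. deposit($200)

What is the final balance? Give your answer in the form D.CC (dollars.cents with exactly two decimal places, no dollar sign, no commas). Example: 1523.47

After 1 (month_end (apply 1% monthly interest)): balance=$505.00 total_interest=$5.00
After 2 (deposit($500)): balance=$1005.00 total_interest=$5.00
After 3 (month_end (apply 1% monthly interest)): balance=$1015.05 total_interest=$15.05
After 4 (month_end (apply 1% monthly interest)): balance=$1025.20 total_interest=$25.20
After 5 (deposit($200)): balance=$1225.20 total_interest=$25.20
After 6 (month_end (apply 1% monthly interest)): balance=$1237.45 total_interest=$37.45
After 7 (deposit($200)): balance=$1437.45 total_interest=$37.45

Answer: 1437.45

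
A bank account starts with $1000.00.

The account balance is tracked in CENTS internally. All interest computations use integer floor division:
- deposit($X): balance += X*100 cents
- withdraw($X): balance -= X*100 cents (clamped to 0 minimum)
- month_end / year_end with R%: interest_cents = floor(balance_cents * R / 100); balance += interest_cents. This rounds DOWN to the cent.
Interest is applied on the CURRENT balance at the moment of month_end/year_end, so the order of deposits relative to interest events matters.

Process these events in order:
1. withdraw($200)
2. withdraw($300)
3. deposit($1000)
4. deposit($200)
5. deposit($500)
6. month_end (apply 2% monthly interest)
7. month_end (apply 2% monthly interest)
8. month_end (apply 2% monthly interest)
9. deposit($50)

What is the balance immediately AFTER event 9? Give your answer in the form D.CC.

Answer: 2384.65

Derivation:
After 1 (withdraw($200)): balance=$800.00 total_interest=$0.00
After 2 (withdraw($300)): balance=$500.00 total_interest=$0.00
After 3 (deposit($1000)): balance=$1500.00 total_interest=$0.00
After 4 (deposit($200)): balance=$1700.00 total_interest=$0.00
After 5 (deposit($500)): balance=$2200.00 total_interest=$0.00
After 6 (month_end (apply 2% monthly interest)): balance=$2244.00 total_interest=$44.00
After 7 (month_end (apply 2% monthly interest)): balance=$2288.88 total_interest=$88.88
After 8 (month_end (apply 2% monthly interest)): balance=$2334.65 total_interest=$134.65
After 9 (deposit($50)): balance=$2384.65 total_interest=$134.65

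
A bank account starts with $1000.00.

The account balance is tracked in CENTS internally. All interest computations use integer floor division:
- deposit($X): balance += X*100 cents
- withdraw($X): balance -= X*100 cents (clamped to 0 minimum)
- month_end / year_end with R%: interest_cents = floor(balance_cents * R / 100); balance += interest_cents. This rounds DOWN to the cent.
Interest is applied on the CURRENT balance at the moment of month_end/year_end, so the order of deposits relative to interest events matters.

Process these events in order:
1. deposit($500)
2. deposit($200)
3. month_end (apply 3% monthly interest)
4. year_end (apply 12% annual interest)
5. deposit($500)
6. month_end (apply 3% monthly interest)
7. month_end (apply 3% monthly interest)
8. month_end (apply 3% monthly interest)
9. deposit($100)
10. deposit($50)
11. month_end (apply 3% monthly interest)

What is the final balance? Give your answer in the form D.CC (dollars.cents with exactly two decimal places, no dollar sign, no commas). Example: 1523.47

After 1 (deposit($500)): balance=$1500.00 total_interest=$0.00
After 2 (deposit($200)): balance=$1700.00 total_interest=$0.00
After 3 (month_end (apply 3% monthly interest)): balance=$1751.00 total_interest=$51.00
After 4 (year_end (apply 12% annual interest)): balance=$1961.12 total_interest=$261.12
After 5 (deposit($500)): balance=$2461.12 total_interest=$261.12
After 6 (month_end (apply 3% monthly interest)): balance=$2534.95 total_interest=$334.95
After 7 (month_end (apply 3% monthly interest)): balance=$2610.99 total_interest=$410.99
After 8 (month_end (apply 3% monthly interest)): balance=$2689.31 total_interest=$489.31
After 9 (deposit($100)): balance=$2789.31 total_interest=$489.31
After 10 (deposit($50)): balance=$2839.31 total_interest=$489.31
After 11 (month_end (apply 3% monthly interest)): balance=$2924.48 total_interest=$574.48

Answer: 2924.48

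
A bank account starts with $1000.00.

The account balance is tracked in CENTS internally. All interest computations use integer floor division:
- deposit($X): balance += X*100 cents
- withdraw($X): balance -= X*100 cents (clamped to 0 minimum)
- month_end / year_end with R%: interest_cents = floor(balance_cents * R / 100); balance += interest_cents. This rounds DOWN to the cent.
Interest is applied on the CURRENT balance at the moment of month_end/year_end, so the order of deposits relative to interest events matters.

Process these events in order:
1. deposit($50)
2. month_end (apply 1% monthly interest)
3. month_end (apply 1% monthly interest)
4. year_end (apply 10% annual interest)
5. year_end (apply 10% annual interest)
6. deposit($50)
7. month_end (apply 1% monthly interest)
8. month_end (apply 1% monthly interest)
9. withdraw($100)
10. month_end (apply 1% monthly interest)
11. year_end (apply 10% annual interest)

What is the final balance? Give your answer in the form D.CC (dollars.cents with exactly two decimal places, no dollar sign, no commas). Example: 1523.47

After 1 (deposit($50)): balance=$1050.00 total_interest=$0.00
After 2 (month_end (apply 1% monthly interest)): balance=$1060.50 total_interest=$10.50
After 3 (month_end (apply 1% monthly interest)): balance=$1071.10 total_interest=$21.10
After 4 (year_end (apply 10% annual interest)): balance=$1178.21 total_interest=$128.21
After 5 (year_end (apply 10% annual interest)): balance=$1296.03 total_interest=$246.03
After 6 (deposit($50)): balance=$1346.03 total_interest=$246.03
After 7 (month_end (apply 1% monthly interest)): balance=$1359.49 total_interest=$259.49
After 8 (month_end (apply 1% monthly interest)): balance=$1373.08 total_interest=$273.08
After 9 (withdraw($100)): balance=$1273.08 total_interest=$273.08
After 10 (month_end (apply 1% monthly interest)): balance=$1285.81 total_interest=$285.81
After 11 (year_end (apply 10% annual interest)): balance=$1414.39 total_interest=$414.39

Answer: 1414.39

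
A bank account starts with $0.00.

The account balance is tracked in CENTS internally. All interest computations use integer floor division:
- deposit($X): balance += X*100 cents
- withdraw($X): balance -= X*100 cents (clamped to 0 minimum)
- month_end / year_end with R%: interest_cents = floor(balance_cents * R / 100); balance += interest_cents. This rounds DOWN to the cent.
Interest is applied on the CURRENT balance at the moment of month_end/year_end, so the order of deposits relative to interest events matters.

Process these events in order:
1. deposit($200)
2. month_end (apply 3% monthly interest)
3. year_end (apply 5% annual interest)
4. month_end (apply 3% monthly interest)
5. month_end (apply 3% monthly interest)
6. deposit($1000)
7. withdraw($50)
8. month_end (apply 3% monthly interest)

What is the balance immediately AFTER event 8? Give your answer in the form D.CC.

After 1 (deposit($200)): balance=$200.00 total_interest=$0.00
After 2 (month_end (apply 3% monthly interest)): balance=$206.00 total_interest=$6.00
After 3 (year_end (apply 5% annual interest)): balance=$216.30 total_interest=$16.30
After 4 (month_end (apply 3% monthly interest)): balance=$222.78 total_interest=$22.78
After 5 (month_end (apply 3% monthly interest)): balance=$229.46 total_interest=$29.46
After 6 (deposit($1000)): balance=$1229.46 total_interest=$29.46
After 7 (withdraw($50)): balance=$1179.46 total_interest=$29.46
After 8 (month_end (apply 3% monthly interest)): balance=$1214.84 total_interest=$64.84

Answer: 1214.84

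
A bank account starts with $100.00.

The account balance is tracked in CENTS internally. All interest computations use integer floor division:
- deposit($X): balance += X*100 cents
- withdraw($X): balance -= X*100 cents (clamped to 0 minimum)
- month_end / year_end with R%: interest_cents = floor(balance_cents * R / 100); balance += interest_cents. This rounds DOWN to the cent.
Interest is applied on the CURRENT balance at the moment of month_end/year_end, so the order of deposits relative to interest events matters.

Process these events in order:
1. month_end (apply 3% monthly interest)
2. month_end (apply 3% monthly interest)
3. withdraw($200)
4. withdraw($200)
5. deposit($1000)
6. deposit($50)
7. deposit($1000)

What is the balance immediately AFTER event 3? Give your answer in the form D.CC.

After 1 (month_end (apply 3% monthly interest)): balance=$103.00 total_interest=$3.00
After 2 (month_end (apply 3% monthly interest)): balance=$106.09 total_interest=$6.09
After 3 (withdraw($200)): balance=$0.00 total_interest=$6.09

Answer: 0.00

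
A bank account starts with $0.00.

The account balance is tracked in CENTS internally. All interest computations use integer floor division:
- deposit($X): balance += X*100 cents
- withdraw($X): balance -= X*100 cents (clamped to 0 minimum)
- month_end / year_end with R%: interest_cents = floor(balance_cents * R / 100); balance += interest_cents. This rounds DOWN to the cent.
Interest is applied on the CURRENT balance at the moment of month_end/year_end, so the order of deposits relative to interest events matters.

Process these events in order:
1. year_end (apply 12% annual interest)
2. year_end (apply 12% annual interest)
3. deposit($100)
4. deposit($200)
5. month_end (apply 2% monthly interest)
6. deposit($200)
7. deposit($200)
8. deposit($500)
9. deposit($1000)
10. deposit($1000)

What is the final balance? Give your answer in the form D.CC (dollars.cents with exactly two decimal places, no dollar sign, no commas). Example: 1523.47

After 1 (year_end (apply 12% annual interest)): balance=$0.00 total_interest=$0.00
After 2 (year_end (apply 12% annual interest)): balance=$0.00 total_interest=$0.00
After 3 (deposit($100)): balance=$100.00 total_interest=$0.00
After 4 (deposit($200)): balance=$300.00 total_interest=$0.00
After 5 (month_end (apply 2% monthly interest)): balance=$306.00 total_interest=$6.00
After 6 (deposit($200)): balance=$506.00 total_interest=$6.00
After 7 (deposit($200)): balance=$706.00 total_interest=$6.00
After 8 (deposit($500)): balance=$1206.00 total_interest=$6.00
After 9 (deposit($1000)): balance=$2206.00 total_interest=$6.00
After 10 (deposit($1000)): balance=$3206.00 total_interest=$6.00

Answer: 3206.00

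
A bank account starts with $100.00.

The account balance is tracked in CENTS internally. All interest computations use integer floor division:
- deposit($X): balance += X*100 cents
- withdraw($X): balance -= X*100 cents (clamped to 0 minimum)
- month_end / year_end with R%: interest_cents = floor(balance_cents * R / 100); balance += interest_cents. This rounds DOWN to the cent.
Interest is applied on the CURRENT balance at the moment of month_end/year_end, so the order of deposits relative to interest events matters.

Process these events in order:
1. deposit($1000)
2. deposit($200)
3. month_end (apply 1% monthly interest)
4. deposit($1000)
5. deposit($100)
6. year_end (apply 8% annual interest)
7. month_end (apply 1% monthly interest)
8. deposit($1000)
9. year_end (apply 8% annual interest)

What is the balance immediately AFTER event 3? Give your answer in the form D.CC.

After 1 (deposit($1000)): balance=$1100.00 total_interest=$0.00
After 2 (deposit($200)): balance=$1300.00 total_interest=$0.00
After 3 (month_end (apply 1% monthly interest)): balance=$1313.00 total_interest=$13.00

Answer: 1313.00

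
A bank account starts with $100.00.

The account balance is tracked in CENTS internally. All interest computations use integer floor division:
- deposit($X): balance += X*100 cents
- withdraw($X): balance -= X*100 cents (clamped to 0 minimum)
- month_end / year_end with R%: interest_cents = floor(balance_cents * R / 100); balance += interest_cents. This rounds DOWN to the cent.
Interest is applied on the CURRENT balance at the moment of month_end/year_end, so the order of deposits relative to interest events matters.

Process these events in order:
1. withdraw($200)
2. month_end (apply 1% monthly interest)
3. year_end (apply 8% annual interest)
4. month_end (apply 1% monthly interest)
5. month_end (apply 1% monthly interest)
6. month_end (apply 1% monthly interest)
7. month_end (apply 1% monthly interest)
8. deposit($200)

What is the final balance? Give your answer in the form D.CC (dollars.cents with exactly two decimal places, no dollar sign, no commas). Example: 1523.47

After 1 (withdraw($200)): balance=$0.00 total_interest=$0.00
After 2 (month_end (apply 1% monthly interest)): balance=$0.00 total_interest=$0.00
After 3 (year_end (apply 8% annual interest)): balance=$0.00 total_interest=$0.00
After 4 (month_end (apply 1% monthly interest)): balance=$0.00 total_interest=$0.00
After 5 (month_end (apply 1% monthly interest)): balance=$0.00 total_interest=$0.00
After 6 (month_end (apply 1% monthly interest)): balance=$0.00 total_interest=$0.00
After 7 (month_end (apply 1% monthly interest)): balance=$0.00 total_interest=$0.00
After 8 (deposit($200)): balance=$200.00 total_interest=$0.00

Answer: 200.00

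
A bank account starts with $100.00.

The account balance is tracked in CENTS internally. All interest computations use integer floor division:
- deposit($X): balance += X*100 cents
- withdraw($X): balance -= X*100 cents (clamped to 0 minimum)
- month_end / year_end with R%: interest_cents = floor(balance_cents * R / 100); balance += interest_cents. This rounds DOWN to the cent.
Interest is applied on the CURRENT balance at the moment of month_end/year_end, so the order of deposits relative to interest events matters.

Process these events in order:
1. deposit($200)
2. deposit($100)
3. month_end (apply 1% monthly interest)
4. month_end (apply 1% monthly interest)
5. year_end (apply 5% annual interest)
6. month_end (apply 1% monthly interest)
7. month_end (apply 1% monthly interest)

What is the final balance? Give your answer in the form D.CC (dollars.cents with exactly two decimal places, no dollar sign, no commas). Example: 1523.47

After 1 (deposit($200)): balance=$300.00 total_interest=$0.00
After 2 (deposit($100)): balance=$400.00 total_interest=$0.00
After 3 (month_end (apply 1% monthly interest)): balance=$404.00 total_interest=$4.00
After 4 (month_end (apply 1% monthly interest)): balance=$408.04 total_interest=$8.04
After 5 (year_end (apply 5% annual interest)): balance=$428.44 total_interest=$28.44
After 6 (month_end (apply 1% monthly interest)): balance=$432.72 total_interest=$32.72
After 7 (month_end (apply 1% monthly interest)): balance=$437.04 total_interest=$37.04

Answer: 437.04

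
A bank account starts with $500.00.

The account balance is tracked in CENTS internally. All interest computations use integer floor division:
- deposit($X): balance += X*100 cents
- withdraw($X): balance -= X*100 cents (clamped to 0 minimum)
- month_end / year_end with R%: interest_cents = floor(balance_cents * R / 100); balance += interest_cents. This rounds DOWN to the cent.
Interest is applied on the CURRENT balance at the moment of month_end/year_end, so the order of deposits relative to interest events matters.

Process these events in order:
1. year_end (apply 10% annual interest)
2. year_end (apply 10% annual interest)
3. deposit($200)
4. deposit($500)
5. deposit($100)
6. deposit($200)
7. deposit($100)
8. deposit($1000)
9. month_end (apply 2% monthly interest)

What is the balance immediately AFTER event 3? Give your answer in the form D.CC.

Answer: 805.00

Derivation:
After 1 (year_end (apply 10% annual interest)): balance=$550.00 total_interest=$50.00
After 2 (year_end (apply 10% annual interest)): balance=$605.00 total_interest=$105.00
After 3 (deposit($200)): balance=$805.00 total_interest=$105.00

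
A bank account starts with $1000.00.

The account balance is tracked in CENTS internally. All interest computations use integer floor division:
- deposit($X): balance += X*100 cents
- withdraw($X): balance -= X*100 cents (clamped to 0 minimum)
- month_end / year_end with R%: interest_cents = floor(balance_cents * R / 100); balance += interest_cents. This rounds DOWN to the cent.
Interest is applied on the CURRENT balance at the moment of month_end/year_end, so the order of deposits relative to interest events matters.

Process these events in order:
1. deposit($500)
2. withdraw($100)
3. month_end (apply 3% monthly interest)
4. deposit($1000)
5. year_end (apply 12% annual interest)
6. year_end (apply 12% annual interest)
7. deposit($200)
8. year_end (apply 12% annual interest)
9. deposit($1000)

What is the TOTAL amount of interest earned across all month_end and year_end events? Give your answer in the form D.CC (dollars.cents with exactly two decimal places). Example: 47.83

After 1 (deposit($500)): balance=$1500.00 total_interest=$0.00
After 2 (withdraw($100)): balance=$1400.00 total_interest=$0.00
After 3 (month_end (apply 3% monthly interest)): balance=$1442.00 total_interest=$42.00
After 4 (deposit($1000)): balance=$2442.00 total_interest=$42.00
After 5 (year_end (apply 12% annual interest)): balance=$2735.04 total_interest=$335.04
After 6 (year_end (apply 12% annual interest)): balance=$3063.24 total_interest=$663.24
After 7 (deposit($200)): balance=$3263.24 total_interest=$663.24
After 8 (year_end (apply 12% annual interest)): balance=$3654.82 total_interest=$1054.82
After 9 (deposit($1000)): balance=$4654.82 total_interest=$1054.82

Answer: 1054.82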